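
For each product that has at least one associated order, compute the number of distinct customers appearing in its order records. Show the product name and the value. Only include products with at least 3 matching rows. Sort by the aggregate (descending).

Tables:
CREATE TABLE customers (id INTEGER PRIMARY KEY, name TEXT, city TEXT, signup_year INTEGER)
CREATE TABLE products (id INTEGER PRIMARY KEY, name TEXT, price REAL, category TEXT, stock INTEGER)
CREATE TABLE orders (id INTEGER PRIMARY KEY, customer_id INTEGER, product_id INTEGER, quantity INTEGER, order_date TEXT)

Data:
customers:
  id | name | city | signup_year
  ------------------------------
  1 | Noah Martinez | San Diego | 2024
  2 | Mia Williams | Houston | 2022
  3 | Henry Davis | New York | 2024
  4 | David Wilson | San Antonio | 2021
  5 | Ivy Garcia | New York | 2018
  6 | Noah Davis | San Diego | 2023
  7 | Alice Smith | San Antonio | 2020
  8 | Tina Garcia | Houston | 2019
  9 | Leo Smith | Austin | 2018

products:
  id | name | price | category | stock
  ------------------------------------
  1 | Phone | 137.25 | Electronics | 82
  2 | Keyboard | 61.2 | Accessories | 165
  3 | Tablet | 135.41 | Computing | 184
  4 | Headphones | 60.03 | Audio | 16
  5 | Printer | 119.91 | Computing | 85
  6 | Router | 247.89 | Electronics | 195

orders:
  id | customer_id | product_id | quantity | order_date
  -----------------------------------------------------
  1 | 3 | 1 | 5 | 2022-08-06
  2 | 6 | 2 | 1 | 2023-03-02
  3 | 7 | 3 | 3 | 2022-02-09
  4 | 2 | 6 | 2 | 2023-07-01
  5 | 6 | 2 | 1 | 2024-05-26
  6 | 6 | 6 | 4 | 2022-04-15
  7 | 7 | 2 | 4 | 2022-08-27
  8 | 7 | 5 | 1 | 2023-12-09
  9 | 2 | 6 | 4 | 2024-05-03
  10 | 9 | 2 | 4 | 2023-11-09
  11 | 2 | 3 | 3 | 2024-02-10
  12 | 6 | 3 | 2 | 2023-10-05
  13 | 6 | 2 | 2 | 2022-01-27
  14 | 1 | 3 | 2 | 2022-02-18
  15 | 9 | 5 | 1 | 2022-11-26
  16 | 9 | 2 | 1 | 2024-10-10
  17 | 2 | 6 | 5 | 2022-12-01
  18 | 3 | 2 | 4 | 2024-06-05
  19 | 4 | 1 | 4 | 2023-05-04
SELECT p.name, COUNT(DISTINCT c.customer_id) AS distinct_customer_count FROM orders c JOIN products p ON c.product_id = p.id GROUP BY p.id, p.name HAVING COUNT(*) >= 3 ORDER BY distinct_customer_count DESC

Execution result:
name | distinct_customer_count
Keyboard | 4
Tablet | 4
Router | 2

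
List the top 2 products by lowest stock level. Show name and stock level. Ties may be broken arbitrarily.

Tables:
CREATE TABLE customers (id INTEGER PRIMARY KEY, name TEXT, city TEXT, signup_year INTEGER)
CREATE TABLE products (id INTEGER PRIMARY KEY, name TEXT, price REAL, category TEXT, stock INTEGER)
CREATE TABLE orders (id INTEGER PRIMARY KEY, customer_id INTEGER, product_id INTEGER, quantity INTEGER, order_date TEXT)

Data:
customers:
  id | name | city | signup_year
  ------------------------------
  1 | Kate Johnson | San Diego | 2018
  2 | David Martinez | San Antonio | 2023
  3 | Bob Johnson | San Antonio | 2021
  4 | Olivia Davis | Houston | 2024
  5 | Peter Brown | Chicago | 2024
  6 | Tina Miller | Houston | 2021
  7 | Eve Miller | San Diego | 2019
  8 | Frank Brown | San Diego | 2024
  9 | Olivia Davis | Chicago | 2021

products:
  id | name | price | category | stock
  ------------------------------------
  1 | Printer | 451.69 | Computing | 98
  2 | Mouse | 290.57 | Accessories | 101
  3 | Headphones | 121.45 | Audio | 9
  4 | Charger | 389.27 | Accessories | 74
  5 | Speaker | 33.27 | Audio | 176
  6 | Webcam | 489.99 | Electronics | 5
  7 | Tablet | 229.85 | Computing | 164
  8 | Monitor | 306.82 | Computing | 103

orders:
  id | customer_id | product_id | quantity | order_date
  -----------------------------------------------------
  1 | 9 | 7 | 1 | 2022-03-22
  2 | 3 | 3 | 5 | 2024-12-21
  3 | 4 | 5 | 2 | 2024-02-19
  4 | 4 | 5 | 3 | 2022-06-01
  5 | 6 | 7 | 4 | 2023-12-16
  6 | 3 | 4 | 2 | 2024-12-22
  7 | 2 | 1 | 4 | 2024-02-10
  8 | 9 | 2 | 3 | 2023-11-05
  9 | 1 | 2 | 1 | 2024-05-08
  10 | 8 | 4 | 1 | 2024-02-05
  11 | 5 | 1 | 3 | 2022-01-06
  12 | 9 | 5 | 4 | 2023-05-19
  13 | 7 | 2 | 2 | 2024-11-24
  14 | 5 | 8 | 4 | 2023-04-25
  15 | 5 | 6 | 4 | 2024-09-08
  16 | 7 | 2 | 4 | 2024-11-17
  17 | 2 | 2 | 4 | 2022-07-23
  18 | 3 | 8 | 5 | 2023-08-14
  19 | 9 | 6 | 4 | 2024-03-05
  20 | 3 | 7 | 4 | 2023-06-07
SELECT name, stock FROM products ORDER BY stock ASC LIMIT 2

Execution result:
name | stock
Webcam | 5
Headphones | 9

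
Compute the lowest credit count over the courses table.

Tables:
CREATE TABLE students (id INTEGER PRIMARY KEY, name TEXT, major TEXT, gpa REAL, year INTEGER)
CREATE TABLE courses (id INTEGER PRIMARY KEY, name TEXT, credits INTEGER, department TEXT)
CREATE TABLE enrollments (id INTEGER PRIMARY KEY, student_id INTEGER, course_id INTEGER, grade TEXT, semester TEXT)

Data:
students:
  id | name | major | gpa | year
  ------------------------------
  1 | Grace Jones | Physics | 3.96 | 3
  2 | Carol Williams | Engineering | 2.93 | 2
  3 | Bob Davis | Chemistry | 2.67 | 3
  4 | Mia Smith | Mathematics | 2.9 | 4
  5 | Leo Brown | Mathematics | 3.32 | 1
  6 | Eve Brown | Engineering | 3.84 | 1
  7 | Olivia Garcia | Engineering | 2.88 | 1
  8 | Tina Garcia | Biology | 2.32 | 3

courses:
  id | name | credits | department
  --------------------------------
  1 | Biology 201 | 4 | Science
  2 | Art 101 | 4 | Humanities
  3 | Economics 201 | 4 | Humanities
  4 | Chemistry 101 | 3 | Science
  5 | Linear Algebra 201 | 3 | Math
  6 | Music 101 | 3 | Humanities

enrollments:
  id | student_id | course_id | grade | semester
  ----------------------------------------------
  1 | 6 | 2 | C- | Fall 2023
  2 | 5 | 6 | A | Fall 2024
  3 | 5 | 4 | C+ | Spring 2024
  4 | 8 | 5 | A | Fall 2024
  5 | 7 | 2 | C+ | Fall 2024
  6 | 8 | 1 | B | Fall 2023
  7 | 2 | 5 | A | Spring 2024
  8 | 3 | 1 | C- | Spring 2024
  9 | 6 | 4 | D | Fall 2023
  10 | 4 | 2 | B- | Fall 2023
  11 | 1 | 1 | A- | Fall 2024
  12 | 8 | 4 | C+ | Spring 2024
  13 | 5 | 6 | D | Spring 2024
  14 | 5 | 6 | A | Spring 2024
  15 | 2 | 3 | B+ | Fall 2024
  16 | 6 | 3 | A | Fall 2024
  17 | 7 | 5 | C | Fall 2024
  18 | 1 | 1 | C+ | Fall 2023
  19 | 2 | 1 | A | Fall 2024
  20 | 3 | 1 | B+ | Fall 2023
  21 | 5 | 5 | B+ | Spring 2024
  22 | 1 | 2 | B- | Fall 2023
SELECT MIN(credits) FROM courses

Execution result:
3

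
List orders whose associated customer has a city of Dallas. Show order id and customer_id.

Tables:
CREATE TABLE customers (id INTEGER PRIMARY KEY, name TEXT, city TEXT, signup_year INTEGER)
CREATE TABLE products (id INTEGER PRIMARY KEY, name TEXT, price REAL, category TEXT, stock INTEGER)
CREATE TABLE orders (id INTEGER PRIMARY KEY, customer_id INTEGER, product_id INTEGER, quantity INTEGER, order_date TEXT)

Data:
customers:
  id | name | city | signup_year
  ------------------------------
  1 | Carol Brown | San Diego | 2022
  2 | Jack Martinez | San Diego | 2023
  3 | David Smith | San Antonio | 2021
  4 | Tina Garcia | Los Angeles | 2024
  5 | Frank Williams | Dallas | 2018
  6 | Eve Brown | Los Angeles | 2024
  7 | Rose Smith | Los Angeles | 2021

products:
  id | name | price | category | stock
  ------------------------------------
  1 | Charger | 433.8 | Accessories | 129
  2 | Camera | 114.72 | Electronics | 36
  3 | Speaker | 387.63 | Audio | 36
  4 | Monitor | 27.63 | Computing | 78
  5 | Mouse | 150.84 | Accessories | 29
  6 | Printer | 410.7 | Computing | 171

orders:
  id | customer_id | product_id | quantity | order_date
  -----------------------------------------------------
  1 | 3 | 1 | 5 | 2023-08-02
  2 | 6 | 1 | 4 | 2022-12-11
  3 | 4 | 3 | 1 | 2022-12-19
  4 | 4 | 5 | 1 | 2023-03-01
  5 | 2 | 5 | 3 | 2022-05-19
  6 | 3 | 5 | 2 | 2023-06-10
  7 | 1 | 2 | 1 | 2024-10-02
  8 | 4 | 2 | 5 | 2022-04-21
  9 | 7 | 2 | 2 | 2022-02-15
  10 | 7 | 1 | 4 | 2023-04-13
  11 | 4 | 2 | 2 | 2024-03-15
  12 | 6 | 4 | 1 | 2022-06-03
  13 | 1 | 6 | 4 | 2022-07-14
SELECT id, customer_id FROM orders WHERE customer_id IN (SELECT id FROM customers WHERE city = 'Dallas')

Execution result:
(no rows)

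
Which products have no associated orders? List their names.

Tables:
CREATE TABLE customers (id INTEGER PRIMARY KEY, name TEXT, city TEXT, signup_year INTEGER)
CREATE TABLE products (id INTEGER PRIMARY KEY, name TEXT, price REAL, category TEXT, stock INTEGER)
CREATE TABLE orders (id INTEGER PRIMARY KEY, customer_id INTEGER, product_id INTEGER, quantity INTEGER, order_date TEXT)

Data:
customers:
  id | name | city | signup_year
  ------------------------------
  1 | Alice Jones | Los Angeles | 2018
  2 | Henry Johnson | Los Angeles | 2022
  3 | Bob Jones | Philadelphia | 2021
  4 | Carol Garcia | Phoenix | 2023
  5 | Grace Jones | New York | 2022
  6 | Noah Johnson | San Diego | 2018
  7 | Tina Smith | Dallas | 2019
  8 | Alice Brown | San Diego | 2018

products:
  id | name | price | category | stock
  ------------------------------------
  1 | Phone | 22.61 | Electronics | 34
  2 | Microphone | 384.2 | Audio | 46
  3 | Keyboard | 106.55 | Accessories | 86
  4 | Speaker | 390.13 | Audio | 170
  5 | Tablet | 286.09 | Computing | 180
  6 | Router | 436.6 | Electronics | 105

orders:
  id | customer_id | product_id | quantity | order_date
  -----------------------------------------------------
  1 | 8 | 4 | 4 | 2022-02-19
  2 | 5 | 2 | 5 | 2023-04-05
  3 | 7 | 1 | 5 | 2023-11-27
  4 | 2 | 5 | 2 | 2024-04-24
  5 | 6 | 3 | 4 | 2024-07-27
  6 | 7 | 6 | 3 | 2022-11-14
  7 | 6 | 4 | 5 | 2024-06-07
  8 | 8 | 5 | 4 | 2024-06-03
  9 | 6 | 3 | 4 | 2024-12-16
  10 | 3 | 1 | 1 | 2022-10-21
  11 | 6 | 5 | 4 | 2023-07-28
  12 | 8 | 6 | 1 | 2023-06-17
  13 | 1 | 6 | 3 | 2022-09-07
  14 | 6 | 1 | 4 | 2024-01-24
SELECT p.name FROM products p LEFT JOIN orders c ON c.product_id = p.id WHERE c.id IS NULL

Execution result:
(no rows)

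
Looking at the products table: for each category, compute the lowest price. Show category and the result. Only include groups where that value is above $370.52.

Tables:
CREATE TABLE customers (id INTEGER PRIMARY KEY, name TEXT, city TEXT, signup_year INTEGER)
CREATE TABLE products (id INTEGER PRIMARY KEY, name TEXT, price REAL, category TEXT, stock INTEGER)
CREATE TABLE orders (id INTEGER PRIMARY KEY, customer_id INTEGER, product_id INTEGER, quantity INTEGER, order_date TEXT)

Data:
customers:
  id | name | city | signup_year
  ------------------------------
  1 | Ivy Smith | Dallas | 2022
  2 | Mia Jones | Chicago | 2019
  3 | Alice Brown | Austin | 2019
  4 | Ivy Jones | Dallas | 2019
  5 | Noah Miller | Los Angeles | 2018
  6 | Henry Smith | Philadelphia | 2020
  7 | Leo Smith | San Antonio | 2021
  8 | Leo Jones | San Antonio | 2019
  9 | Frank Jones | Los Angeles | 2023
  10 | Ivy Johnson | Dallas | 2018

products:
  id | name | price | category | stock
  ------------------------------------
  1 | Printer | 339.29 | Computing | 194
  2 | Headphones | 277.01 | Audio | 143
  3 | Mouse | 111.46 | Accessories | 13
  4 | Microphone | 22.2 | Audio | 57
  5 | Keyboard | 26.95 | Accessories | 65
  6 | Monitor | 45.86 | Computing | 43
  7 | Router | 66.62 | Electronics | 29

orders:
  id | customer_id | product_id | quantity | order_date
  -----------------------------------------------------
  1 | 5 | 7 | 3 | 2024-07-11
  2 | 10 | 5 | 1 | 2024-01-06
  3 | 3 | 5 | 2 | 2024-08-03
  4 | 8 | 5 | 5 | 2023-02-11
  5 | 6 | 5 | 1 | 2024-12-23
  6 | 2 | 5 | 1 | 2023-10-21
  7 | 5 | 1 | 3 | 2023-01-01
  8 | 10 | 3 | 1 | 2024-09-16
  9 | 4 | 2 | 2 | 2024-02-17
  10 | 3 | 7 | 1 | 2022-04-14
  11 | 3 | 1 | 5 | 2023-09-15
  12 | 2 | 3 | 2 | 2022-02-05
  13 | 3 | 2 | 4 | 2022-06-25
SELECT category, MIN(price) AS min_price FROM products GROUP BY category HAVING MIN(price) > 370.52

Execution result:
(no rows)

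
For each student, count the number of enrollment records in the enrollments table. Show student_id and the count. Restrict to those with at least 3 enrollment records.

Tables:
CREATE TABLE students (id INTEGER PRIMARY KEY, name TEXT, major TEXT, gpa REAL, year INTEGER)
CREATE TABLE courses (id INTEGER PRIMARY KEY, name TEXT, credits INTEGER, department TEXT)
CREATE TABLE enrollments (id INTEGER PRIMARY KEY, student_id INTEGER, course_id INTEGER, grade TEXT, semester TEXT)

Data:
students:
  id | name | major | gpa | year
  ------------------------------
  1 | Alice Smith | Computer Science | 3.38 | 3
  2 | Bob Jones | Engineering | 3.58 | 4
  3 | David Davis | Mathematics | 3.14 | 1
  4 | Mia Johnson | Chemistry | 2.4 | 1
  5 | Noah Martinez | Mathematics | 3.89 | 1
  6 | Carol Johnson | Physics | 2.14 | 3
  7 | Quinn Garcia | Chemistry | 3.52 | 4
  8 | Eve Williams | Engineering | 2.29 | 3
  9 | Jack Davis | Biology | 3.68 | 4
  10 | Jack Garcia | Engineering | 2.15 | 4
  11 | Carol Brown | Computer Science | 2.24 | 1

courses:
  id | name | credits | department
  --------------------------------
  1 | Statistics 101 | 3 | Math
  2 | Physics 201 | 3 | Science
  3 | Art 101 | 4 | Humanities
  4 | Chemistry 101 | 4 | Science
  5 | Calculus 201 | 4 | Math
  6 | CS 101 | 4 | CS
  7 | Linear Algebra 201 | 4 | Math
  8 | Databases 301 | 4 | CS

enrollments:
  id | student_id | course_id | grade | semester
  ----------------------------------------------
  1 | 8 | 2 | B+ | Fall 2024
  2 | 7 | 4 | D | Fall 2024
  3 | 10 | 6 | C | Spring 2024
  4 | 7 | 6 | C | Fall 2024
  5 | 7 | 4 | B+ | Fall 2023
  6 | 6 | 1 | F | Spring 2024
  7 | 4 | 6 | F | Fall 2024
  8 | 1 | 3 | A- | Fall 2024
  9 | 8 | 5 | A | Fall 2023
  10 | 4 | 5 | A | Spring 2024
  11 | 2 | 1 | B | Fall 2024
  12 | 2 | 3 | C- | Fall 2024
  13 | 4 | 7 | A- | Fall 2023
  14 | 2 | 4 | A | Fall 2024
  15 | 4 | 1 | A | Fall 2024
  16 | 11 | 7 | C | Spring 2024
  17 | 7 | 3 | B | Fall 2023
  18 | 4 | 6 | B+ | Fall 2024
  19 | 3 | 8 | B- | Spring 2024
SELECT student_id, COUNT(*) AS enrollment_count FROM enrollments GROUP BY student_id HAVING COUNT(*) >= 3

Execution result:
student_id | enrollment_count
2 | 3
4 | 5
7 | 4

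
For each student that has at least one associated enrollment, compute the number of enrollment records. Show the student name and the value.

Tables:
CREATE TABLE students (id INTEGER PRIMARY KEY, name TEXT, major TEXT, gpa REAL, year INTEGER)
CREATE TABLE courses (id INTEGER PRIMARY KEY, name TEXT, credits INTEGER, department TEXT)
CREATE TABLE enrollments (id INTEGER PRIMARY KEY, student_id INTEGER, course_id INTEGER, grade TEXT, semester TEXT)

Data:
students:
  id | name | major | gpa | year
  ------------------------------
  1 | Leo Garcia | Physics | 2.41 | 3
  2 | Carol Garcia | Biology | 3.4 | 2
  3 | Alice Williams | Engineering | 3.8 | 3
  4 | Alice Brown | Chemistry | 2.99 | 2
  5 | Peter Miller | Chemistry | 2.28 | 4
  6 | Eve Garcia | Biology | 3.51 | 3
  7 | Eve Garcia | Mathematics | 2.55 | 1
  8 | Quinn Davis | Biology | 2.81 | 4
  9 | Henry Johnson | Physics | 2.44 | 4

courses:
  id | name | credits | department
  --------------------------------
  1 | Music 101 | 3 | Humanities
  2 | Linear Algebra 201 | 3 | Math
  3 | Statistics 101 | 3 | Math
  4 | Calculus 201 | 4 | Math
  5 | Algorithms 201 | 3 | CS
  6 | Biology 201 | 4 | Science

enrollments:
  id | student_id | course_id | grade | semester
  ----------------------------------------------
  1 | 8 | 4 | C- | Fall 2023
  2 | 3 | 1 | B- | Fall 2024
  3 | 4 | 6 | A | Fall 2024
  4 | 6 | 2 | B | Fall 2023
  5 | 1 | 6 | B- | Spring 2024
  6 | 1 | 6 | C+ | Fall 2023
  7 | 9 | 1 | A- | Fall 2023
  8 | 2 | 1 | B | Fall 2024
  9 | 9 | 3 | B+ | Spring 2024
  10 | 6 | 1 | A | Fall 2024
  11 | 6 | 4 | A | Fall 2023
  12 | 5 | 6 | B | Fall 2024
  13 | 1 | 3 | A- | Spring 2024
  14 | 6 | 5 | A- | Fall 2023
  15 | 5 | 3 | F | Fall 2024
SELECT p.name, COUNT(*) AS n FROM enrollments c JOIN students p ON c.student_id = p.id GROUP BY p.id, p.name

Execution result:
name | n
Leo Garcia | 3
Carol Garcia | 1
Alice Williams | 1
Alice Brown | 1
Peter Miller | 2
Eve Garcia | 4
Quinn Davis | 1
Henry Johnson | 2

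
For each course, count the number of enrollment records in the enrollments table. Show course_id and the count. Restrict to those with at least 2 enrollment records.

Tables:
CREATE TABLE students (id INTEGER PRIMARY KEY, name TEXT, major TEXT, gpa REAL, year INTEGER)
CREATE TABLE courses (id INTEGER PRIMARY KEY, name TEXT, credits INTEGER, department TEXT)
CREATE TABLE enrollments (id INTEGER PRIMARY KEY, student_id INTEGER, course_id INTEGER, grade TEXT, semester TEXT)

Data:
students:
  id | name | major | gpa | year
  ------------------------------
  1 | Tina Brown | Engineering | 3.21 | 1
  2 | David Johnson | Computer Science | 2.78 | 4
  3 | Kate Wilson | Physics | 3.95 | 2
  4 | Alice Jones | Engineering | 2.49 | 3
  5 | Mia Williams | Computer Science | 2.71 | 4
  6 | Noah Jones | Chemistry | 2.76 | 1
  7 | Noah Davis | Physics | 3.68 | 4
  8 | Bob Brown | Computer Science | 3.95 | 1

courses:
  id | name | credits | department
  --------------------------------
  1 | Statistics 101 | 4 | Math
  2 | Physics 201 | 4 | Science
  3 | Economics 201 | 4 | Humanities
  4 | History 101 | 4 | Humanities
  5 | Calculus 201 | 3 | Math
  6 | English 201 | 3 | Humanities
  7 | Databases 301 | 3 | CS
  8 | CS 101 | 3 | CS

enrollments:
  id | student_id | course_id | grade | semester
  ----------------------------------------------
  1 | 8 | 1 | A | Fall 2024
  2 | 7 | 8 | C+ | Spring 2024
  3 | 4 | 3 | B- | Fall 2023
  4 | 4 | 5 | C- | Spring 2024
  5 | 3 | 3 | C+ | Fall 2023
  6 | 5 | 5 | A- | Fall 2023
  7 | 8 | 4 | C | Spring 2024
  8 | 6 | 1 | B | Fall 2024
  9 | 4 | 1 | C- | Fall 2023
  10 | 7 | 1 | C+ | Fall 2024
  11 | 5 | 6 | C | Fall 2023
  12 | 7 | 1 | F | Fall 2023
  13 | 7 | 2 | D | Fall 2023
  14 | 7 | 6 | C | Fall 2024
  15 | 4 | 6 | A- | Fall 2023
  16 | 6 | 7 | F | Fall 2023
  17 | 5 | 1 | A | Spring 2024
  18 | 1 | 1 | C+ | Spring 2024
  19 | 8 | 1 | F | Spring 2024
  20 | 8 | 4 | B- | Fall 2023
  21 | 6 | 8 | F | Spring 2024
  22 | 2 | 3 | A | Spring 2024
SELECT course_id, COUNT(*) AS enrollment_count FROM enrollments GROUP BY course_id HAVING COUNT(*) >= 2

Execution result:
course_id | enrollment_count
1 | 8
3 | 3
4 | 2
5 | 2
6 | 3
8 | 2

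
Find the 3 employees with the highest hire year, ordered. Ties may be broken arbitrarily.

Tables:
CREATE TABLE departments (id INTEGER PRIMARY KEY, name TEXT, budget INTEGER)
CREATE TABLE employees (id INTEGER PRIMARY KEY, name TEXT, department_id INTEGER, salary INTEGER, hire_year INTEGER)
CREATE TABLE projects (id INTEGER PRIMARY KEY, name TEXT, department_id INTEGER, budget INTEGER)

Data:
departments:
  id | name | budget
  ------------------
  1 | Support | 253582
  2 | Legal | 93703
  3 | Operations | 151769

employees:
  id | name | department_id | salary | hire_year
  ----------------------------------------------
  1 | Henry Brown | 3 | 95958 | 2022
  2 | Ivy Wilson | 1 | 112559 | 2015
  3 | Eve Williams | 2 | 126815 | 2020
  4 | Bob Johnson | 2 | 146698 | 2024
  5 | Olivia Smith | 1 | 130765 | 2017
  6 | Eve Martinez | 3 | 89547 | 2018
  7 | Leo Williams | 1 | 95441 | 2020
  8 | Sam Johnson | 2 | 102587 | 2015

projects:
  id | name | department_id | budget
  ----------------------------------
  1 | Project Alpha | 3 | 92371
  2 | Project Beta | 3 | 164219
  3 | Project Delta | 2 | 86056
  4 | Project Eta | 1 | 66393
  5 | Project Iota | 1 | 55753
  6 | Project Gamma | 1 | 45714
SELECT name, hire_year FROM employees ORDER BY hire_year DESC LIMIT 3

Execution result:
name | hire_year
Bob Johnson | 2024
Henry Brown | 2022
Eve Williams | 2020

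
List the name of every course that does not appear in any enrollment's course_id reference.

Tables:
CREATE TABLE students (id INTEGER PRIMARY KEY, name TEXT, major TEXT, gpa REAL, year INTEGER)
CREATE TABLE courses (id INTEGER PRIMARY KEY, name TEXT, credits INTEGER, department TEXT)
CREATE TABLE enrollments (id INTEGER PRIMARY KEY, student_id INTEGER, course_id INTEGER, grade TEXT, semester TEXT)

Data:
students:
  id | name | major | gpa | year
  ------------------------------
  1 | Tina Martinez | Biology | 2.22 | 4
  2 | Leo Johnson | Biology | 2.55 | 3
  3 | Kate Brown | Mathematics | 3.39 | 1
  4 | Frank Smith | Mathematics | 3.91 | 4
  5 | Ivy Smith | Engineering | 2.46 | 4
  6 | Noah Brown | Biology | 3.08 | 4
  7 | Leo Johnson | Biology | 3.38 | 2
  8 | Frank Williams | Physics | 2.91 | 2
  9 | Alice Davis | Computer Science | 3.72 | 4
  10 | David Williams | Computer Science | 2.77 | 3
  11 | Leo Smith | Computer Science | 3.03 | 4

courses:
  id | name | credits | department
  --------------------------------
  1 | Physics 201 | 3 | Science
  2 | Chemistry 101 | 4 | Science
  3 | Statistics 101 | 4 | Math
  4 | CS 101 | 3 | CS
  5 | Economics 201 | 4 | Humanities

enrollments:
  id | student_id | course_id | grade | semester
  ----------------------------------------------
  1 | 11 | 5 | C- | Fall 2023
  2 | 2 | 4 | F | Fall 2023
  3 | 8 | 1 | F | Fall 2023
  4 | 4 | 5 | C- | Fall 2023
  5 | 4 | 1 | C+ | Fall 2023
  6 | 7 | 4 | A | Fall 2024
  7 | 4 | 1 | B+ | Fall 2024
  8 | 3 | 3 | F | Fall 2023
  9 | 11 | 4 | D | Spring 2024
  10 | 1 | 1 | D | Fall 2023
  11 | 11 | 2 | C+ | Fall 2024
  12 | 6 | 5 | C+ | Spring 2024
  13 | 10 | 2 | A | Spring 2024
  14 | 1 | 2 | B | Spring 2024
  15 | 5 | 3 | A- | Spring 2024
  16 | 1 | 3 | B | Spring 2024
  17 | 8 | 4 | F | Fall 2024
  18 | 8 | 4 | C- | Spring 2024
SELECT p.name FROM courses p LEFT JOIN enrollments c ON c.course_id = p.id WHERE c.id IS NULL

Execution result:
(no rows)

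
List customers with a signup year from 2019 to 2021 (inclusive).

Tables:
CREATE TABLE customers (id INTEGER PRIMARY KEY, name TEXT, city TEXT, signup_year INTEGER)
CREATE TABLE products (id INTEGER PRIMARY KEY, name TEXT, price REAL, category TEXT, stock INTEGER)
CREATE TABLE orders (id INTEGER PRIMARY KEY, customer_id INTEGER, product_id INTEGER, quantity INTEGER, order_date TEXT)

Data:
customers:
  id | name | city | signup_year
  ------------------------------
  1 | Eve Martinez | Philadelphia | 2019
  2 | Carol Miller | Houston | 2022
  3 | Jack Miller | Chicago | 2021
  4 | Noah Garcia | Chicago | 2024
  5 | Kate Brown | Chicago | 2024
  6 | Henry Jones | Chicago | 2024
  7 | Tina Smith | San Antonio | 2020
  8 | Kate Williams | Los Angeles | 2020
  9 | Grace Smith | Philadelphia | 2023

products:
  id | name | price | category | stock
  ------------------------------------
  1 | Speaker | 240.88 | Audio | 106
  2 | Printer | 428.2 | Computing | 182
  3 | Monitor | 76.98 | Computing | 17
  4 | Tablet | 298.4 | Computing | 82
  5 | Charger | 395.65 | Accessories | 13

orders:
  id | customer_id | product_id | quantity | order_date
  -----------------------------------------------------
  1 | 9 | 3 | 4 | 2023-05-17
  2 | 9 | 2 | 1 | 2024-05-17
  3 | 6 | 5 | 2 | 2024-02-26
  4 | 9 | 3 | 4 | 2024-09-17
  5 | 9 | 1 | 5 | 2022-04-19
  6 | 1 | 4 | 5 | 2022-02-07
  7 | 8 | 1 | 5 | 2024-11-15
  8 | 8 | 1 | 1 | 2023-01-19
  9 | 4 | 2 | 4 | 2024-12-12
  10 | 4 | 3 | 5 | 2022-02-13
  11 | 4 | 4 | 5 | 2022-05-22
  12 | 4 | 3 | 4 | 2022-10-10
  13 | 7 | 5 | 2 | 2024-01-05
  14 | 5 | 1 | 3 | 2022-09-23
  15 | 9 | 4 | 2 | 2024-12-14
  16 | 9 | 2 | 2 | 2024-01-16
SELECT name, signup_year FROM customers WHERE signup_year BETWEEN 2019 AND 2021

Execution result:
name | signup_year
Eve Martinez | 2019
Jack Miller | 2021
Tina Smith | 2020
Kate Williams | 2020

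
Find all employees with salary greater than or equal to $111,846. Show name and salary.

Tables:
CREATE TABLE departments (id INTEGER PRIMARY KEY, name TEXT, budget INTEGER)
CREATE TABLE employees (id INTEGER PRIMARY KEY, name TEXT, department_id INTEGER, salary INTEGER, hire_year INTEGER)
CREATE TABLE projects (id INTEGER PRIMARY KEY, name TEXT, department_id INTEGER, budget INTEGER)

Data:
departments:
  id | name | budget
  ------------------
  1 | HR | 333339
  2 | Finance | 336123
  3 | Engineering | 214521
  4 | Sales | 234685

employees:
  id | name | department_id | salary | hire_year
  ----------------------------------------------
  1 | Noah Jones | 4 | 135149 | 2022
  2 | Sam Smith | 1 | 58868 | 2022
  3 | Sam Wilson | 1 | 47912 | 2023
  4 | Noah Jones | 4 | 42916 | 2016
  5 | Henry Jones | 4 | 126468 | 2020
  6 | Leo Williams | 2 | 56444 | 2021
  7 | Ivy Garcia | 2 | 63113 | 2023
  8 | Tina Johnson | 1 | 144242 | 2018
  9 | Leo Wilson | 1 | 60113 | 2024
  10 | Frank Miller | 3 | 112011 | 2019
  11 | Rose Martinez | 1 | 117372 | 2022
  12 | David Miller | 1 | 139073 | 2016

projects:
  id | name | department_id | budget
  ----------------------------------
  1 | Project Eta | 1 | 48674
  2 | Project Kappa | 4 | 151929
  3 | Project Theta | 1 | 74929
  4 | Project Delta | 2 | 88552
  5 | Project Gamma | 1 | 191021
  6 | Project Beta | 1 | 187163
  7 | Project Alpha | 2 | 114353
SELECT name, salary FROM employees WHERE salary >= 111846

Execution result:
name | salary
Noah Jones | 135149
Henry Jones | 126468
Tina Johnson | 144242
Frank Miller | 112011
Rose Martinez | 117372
David Miller | 139073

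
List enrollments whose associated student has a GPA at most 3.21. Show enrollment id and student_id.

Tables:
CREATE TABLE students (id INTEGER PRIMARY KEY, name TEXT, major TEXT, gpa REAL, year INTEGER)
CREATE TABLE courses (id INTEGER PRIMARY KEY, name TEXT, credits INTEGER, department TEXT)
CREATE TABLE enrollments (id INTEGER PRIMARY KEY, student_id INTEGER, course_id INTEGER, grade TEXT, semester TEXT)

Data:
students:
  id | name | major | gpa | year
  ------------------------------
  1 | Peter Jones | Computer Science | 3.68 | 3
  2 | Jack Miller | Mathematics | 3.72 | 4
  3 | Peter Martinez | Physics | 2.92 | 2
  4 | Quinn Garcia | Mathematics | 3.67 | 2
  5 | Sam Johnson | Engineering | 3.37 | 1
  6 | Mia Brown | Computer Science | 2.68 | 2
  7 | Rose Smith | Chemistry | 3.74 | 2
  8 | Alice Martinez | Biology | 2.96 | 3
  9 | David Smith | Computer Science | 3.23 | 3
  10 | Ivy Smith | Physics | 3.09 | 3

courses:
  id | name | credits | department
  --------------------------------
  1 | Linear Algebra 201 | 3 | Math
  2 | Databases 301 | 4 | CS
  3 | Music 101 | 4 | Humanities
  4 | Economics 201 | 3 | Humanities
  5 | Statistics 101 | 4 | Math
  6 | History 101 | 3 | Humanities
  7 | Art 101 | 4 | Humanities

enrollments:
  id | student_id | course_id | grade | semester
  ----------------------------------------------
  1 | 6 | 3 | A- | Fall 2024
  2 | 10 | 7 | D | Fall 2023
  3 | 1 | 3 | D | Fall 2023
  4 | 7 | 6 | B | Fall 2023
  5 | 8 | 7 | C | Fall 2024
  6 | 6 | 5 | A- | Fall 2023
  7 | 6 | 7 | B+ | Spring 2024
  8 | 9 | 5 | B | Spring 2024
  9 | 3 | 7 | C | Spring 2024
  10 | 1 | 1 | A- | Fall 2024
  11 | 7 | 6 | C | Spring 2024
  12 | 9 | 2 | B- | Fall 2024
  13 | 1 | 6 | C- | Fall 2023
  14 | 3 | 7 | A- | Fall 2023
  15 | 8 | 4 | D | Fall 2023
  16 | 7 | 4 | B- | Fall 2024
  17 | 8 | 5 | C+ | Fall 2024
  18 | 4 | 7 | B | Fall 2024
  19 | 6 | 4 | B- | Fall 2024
SELECT id, student_id FROM enrollments WHERE student_id IN (SELECT id FROM students WHERE gpa <= 3.21)

Execution result:
id | student_id
1 | 6
2 | 10
5 | 8
6 | 6
7 | 6
9 | 3
14 | 3
15 | 8
17 | 8
19 | 6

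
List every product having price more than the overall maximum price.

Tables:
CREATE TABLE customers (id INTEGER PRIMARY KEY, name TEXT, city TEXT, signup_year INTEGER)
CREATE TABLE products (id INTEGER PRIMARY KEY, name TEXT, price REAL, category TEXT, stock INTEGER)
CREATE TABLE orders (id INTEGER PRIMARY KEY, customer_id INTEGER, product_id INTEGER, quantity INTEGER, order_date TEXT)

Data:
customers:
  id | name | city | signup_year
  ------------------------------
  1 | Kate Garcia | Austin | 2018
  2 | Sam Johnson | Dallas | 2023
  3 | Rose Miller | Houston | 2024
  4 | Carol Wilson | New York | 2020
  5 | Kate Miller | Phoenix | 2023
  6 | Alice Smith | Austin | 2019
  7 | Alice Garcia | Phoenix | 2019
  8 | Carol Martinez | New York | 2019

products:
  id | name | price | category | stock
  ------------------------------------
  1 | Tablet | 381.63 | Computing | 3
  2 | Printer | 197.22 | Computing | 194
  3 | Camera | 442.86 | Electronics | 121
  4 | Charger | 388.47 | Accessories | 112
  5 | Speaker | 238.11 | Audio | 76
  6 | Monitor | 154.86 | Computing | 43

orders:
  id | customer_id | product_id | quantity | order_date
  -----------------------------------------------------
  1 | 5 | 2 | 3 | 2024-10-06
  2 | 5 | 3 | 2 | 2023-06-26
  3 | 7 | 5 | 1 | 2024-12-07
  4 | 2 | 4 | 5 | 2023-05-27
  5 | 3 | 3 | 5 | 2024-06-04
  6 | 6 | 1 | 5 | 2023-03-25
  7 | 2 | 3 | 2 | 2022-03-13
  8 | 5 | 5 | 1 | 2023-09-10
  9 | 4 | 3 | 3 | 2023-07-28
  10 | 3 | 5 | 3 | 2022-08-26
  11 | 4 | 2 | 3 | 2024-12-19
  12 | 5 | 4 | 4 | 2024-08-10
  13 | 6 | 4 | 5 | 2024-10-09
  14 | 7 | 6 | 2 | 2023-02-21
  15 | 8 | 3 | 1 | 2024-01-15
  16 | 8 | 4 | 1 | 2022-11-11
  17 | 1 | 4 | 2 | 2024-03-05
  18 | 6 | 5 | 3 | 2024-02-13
SELECT name, price FROM products WHERE price > (SELECT MAX(price) FROM products)

Execution result:
(no rows)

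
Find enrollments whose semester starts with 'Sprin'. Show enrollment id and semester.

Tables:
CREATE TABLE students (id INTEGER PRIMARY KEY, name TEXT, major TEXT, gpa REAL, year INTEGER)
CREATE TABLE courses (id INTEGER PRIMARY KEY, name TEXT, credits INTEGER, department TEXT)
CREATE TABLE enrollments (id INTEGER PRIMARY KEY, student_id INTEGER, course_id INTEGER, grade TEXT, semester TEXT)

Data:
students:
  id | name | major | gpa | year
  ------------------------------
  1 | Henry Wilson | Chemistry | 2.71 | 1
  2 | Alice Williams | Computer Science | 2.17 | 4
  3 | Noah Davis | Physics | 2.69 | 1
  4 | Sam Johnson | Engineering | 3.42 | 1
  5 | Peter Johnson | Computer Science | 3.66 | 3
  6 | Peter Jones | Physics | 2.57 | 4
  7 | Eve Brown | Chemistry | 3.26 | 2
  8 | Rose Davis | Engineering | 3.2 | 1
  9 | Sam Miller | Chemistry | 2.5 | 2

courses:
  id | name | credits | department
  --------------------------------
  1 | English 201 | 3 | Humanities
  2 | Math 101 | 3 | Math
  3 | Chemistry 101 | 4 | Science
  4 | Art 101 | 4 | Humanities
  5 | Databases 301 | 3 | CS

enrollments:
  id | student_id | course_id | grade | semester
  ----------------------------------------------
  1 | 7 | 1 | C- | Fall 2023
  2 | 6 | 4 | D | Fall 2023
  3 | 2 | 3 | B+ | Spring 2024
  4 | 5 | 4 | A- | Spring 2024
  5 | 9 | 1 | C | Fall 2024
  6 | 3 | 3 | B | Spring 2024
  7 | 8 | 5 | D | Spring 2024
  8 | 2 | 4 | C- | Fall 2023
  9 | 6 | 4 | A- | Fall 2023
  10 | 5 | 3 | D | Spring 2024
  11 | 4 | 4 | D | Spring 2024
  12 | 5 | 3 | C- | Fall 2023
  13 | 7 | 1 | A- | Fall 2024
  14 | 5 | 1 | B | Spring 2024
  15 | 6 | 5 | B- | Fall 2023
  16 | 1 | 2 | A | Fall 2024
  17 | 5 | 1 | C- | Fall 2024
SELECT id, semester FROM enrollments WHERE semester LIKE 'Sprin%'

Execution result:
id | semester
3 | Spring 2024
4 | Spring 2024
6 | Spring 2024
7 | Spring 2024
10 | Spring 2024
11 | Spring 2024
14 | Spring 2024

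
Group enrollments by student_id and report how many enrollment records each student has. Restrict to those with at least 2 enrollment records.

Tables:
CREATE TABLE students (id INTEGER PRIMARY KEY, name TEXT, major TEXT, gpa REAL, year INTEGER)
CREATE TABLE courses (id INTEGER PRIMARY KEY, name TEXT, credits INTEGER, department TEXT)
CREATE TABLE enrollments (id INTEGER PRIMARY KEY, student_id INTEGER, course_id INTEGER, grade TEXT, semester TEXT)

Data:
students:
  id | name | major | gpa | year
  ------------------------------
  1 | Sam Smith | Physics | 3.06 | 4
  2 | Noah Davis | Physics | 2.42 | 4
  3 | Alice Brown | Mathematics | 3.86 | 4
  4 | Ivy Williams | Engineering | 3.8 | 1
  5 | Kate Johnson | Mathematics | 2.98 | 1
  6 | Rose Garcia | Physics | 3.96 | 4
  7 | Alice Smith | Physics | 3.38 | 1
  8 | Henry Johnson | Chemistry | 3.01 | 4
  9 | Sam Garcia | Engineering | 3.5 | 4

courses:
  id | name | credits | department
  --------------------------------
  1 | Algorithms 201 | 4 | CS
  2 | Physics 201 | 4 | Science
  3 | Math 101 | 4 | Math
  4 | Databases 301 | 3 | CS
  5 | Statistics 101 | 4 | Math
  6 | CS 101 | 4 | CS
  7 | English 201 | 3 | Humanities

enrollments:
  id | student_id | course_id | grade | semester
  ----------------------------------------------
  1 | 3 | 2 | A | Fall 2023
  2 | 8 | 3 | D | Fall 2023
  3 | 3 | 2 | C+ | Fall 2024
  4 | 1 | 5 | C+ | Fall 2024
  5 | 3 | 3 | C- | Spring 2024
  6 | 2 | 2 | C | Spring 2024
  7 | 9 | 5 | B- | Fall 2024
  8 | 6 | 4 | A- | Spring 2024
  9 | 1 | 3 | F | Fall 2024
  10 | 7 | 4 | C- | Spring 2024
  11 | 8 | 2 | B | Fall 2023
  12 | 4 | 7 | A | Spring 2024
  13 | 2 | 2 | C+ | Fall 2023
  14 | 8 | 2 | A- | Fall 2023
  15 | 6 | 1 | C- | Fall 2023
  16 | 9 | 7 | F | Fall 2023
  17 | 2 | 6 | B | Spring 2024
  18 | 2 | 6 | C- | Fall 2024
SELECT student_id, COUNT(*) AS enrollment_count FROM enrollments GROUP BY student_id HAVING COUNT(*) >= 2

Execution result:
student_id | enrollment_count
1 | 2
2 | 4
3 | 3
6 | 2
8 | 3
9 | 2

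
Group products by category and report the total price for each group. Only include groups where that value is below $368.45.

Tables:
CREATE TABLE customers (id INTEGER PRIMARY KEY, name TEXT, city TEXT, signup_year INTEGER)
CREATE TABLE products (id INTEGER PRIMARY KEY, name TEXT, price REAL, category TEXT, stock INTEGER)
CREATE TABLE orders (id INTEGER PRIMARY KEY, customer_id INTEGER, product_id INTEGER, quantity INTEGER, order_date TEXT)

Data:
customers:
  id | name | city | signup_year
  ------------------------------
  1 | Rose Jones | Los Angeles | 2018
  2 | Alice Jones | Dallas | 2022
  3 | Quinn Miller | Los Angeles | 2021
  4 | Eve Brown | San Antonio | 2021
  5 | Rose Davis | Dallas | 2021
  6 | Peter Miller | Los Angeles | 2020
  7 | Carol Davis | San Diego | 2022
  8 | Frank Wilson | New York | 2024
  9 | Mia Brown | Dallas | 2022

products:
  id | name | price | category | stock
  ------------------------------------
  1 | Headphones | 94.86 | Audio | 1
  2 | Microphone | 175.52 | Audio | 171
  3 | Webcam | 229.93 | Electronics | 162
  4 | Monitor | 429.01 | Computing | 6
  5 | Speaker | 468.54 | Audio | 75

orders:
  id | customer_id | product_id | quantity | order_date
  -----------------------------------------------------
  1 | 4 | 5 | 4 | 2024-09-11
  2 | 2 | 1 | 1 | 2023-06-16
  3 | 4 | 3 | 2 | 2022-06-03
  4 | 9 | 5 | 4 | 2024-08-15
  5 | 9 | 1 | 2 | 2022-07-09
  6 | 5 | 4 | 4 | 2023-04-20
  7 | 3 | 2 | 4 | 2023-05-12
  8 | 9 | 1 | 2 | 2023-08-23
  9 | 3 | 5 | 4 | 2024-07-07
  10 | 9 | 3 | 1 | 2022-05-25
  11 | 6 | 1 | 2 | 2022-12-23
SELECT category, SUM(price) AS sum_price FROM products GROUP BY category HAVING SUM(price) < 368.45

Execution result:
category | sum_price
Electronics | 229.93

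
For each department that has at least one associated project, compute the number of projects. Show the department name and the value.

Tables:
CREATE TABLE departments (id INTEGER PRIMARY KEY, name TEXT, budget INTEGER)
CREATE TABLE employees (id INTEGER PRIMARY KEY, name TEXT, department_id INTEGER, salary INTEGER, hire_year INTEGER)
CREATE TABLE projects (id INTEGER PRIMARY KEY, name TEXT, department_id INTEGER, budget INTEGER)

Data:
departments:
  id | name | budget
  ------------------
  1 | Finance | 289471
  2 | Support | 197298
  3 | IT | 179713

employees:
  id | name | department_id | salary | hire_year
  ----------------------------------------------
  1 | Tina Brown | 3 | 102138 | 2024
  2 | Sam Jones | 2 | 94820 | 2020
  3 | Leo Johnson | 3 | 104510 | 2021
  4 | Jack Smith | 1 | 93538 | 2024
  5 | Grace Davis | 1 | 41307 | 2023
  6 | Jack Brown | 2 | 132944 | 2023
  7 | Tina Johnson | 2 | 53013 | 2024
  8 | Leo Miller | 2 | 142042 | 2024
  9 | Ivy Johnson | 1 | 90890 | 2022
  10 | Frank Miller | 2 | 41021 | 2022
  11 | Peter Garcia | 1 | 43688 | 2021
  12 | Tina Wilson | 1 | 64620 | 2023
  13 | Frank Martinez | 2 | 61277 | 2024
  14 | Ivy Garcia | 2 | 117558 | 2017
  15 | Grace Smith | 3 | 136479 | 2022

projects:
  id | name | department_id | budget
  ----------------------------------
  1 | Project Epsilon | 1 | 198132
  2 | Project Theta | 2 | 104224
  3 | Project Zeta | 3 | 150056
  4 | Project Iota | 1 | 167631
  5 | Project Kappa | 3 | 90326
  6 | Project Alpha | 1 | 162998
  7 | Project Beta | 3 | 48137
SELECT p.name, COUNT(*) AS n FROM projects c JOIN departments p ON c.department_id = p.id GROUP BY p.id, p.name

Execution result:
name | n
Finance | 3
Support | 1
IT | 3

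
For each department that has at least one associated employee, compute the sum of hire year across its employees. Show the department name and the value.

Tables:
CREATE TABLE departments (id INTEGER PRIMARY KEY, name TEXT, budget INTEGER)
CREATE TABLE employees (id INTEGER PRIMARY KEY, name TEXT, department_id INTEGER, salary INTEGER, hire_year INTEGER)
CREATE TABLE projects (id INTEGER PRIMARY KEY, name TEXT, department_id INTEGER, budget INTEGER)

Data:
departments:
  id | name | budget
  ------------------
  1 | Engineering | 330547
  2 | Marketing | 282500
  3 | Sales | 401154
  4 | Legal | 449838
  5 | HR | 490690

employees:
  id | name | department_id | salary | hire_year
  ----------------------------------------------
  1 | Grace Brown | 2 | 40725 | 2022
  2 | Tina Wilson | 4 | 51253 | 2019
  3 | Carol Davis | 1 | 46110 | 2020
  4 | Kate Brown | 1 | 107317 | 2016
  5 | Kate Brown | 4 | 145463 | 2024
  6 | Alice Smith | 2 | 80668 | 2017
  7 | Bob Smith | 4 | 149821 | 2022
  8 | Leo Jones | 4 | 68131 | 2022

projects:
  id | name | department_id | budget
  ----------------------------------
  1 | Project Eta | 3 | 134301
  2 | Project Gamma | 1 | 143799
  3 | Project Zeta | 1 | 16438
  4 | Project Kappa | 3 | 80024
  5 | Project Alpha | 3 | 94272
SELECT p.name, SUM(c.hire_year) AS sum_hire_year FROM employees c JOIN departments p ON c.department_id = p.id GROUP BY p.id, p.name

Execution result:
name | sum_hire_year
Engineering | 4036
Marketing | 4039
Legal | 8087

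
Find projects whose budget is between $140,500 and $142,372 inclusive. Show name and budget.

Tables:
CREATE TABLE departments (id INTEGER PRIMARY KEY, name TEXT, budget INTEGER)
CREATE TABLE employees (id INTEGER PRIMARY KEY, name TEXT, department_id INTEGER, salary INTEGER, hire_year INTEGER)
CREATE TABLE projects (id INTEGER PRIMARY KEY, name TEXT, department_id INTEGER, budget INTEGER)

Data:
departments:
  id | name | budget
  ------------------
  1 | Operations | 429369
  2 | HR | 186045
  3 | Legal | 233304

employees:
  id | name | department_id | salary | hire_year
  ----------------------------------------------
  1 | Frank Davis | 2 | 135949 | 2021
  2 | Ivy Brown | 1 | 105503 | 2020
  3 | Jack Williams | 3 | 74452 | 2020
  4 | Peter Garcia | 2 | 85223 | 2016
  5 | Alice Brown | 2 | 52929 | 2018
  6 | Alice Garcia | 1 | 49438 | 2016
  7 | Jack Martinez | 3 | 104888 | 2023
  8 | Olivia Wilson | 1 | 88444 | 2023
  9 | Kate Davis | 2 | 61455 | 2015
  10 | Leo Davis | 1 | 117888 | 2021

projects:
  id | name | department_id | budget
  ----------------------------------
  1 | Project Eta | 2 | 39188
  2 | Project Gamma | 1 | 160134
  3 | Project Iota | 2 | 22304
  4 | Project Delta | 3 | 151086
SELECT name, budget FROM projects WHERE budget BETWEEN 140500 AND 142372

Execution result:
(no rows)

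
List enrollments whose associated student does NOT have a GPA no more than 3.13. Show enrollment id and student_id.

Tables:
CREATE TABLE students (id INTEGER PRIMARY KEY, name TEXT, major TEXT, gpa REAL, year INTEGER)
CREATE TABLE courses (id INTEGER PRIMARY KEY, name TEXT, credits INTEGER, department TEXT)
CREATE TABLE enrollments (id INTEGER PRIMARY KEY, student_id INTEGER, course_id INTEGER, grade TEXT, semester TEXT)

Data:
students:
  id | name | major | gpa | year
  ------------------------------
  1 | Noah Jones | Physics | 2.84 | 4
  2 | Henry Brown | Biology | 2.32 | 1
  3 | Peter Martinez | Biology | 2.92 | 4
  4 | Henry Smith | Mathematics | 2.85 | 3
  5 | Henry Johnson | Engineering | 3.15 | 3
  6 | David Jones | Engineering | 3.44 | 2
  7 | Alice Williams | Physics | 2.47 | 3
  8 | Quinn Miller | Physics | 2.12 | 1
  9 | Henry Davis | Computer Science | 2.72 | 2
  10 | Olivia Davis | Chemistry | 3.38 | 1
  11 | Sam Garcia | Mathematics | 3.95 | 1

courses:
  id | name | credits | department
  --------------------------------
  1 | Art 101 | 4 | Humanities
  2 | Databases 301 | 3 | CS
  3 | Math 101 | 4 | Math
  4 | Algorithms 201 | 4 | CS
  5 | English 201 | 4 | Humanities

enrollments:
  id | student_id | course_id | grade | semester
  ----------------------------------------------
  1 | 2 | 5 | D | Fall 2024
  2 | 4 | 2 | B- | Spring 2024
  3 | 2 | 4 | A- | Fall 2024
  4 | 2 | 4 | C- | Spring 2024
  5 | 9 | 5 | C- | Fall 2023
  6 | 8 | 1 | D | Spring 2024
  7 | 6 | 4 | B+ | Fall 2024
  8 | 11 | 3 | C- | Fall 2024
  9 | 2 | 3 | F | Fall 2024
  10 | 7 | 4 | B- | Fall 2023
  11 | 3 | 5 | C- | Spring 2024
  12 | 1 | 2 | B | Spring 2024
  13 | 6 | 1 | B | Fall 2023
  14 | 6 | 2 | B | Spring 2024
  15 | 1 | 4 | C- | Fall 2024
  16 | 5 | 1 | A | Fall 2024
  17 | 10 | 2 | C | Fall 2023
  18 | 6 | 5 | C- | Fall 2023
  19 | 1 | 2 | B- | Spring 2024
SELECT id, student_id FROM enrollments WHERE student_id NOT IN (SELECT id FROM students WHERE gpa <= 3.13)

Execution result:
id | student_id
7 | 6
8 | 11
13 | 6
14 | 6
16 | 5
17 | 10
18 | 6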